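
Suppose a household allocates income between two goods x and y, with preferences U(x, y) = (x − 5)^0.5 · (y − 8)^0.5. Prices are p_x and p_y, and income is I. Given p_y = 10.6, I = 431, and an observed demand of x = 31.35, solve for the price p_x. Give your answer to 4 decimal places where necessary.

Let x' = x−5, y' = y−8. MRS = y'/x' = p_x/p_y.
After buying the subsistence bundle (5, 8), a share 0.5 of the remaining income goes to x: x* = 5 + 0.5·(I − 5p_x − 8p_y)/p_x.
Set x* = 31.35 in the demand function and solve for p_x: p_x = 6.

p_x = 6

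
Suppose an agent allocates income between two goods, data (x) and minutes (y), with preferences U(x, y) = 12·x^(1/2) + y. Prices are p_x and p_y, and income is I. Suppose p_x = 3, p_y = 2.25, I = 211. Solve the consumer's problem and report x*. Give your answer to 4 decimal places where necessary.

Set MRS = p_x/p_y: 6·x^(−1/2) = p_x/p_y.
Solve: √x = 6·p_y/p_x, so x*(p_x,p_y) = (6·p_y/p_x)², and y* = (I − p_x·x*)/p_y.
Plugging in: x* = (6·2.25/3)² = 20.25.

x* = 20.25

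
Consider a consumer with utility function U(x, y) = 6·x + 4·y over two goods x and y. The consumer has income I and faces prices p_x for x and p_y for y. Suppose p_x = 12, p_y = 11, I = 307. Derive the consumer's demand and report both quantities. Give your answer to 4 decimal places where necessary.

x gives more utility per dollar, so spend all income on x: x* = I/p_x, y* = 0.
Numerically: x* = 25.5833, y* = 0.

x* = 25.5833, y* = 0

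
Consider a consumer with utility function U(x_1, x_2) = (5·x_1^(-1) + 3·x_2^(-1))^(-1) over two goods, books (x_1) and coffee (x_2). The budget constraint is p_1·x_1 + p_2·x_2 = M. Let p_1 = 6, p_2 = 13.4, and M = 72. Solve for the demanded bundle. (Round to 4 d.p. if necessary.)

x_1* = 5.5618, x_2* = 2.8828

From the CES first-order condition, (5/3)·(x_2/x_1)^(2) = p_1/p_2.
Solve for the ratio: x_2/x_1 = [(3/5)·p_1/p_2]^(0.5).
Substitute x_2 = (x_2/x_1)·x_1 into the budget: x_1* = M/(p_1 + p_2·(x_2/x_1)).
Numerically x_2/x_1 = 0.518321, so x_1* = 72/(6 + 13.4·0.518321) = 5.5618 and x_2* = 0.518321·5.5618 = 2.8828.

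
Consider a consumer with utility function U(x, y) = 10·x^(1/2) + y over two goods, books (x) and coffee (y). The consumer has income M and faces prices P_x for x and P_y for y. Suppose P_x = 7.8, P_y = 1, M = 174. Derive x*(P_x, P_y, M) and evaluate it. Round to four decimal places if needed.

x* = 0.4109

MU_x = 5/√x, MU_y = 1. Tangency: 5/√x = P_x/P_y.
Solve: √x = 5·P_y/P_x, so x*(P_x,P_y) = (5·P_y/P_x)², and y* = (M − P_x·x*)/P_y.
Plugging in: x* = (5·1/7.8)² = 0.4109.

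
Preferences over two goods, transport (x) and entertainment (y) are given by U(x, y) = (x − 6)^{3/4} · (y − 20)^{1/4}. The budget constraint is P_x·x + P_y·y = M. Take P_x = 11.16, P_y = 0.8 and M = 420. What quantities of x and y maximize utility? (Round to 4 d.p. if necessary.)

x* = 28.6505, y* = 125.325

After buying the subsistence bundle (6, 20), a share 0.75 of the remaining income goes to x: x* = 6 + 0.75·(M − 6P_x − 20P_y)/P_x.
Discretionary income = 420 − 6·11.16 − 20·0.8 = 337.04; x* = 6 + 0.75·337.04/11.16 = 28.6505; y* = 20 + 0.25·337.04/0.8 = 125.325.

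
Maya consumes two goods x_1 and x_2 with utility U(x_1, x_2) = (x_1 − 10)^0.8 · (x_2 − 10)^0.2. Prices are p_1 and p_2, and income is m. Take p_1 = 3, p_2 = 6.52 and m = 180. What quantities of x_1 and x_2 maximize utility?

This is Cobb-Douglas in (x_1−10, x_2−10): tangency gives 0.8·p_2·(x_2−10) = 0.2·p_1·(x_1−10).
After buying the subsistence bundle (10, 10), a share 0.8 of the remaining income goes to x_1: x_1* = 10 + 0.8·(m − 10p_1 − 10p_2)/p_1.
Discretionary income = 180 − 10·3 − 10·6.52 = 84.8; x_1* = 10 + 0.8·84.8/3 = 32.6133; x_2* = 10 + 0.2·84.8/6.52 = 12.6012.

x_1* = 32.6133, x_2* = 12.6012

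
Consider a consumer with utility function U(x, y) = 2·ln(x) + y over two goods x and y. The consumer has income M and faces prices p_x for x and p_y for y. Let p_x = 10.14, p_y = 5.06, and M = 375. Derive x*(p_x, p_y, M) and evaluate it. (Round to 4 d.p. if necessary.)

x* = 0.998

MU_x = 2/x, MU_y = 1. Tangency: 2/x = p_x/p_y.
So x*(p_x,p_y) = 2·p_y/p_x, independent of income; and y* = (M − 2·p_y)/p_y.
At the given prices: x* = 2·5.06/10.14 = 0.998.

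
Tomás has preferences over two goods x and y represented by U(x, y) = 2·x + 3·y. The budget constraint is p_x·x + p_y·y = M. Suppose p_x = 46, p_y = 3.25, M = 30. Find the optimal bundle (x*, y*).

x* = 0, y* = 9.2308

Perfect substitutes: compare marginal utility per dollar. 2/p_x vs 3/p_y → 0.0435 vs 0.9231.
y gives more utility per dollar, so spend all income on y: y* = M/p_y, x* = 0.
Numerically: x* = 0, y* = 9.2308.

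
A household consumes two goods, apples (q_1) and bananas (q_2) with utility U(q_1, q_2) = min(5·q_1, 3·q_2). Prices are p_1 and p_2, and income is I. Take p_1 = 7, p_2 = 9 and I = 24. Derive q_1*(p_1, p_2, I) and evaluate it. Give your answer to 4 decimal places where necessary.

q_1* = 1.0909

With perfect complements, no substitution: consume in ratio q_1:q_2 = 3:5.
Budget: p_1·q_1 + p_2·(5/3)·q_1 = I, so (3·p_1 + 5·p_2)·q_1 = 3·I.
Demand: q_1*(p_1,p_2,I) = 3·I/(3·p_1 + 5·p_2), q_2* = 5·I/(3·p_1 + 5·p_2).
Here 3·7 + 5·9 = 66, giving q_1* = 1.0909.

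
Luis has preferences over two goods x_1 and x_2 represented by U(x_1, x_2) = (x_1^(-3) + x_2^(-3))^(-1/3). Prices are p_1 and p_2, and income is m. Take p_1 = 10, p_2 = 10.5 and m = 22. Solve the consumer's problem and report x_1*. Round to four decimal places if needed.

MU_x_1 ∝ x_1^(-4), MU_x_2 ∝ x_2^(-4), so MRS = (x_2/x_1)^(4) = p_1/p_2.
Solve for the ratio: x_2/x_1 = [p_1/p_2]^(0.25).
With the ratio pinned down, the budget gives x_1* = m/(p_1 + p_2·(x_2/x_1)) and x_2* = (x_2/x_1)·x_1*.
Numerically x_2/x_1 = 0.987877, so x_1* = 22/(10 + 10.5·0.987877) = 1.0799.

x_1* = 1.0799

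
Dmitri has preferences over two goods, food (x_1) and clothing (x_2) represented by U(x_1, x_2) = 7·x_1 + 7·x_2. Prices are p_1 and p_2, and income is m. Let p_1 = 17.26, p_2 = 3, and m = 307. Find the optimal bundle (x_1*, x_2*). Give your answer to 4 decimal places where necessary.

x_1* = 0, x_2* = 102.3333

x_2 gives more utility per dollar, so spend all income on x_2: x_2* = m/p_2, x_1* = 0.
Numerically: x_1* = 0, x_2* = 102.3333.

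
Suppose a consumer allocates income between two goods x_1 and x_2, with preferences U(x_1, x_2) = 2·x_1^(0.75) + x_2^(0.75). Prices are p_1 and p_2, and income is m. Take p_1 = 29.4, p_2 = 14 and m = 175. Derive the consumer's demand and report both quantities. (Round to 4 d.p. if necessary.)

x_1* = 3.7702, x_2* = 4.5827

MRS = MU_x_1/MU_x_2 = 2·(x_2/x_1)^(0.25). Set equal to p_1/p_2.
Solve for the ratio: x_2/x_1 = [(1/2)·p_1/p_2]^(4).
With the ratio pinned down, the budget gives x_1* = m/(p_1 + p_2·(x_2/x_1)) and x_2* = (x_2/x_1)·x_1*.
Numerically x_2/x_1 = 1.215506, so x_1* = 175/(29.4 + 14·1.215506) = 3.7702 and x_2* = 1.215506·3.7702 = 4.5827.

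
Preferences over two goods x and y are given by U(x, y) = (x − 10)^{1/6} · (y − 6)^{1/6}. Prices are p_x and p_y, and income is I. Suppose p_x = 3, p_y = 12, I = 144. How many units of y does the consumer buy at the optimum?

y* = 7.75

Let x' = x−10, y' = y−6. MRS = y'/x' = p_x/p_y.
After buying the subsistence bundle (10, 6), a share 0.5 of the remaining income goes to x: x* = 10 + 0.5·(I − 10p_x − 6p_y)/p_x.
Discretionary income = 144 − 10·3 − 6·12 = 42; y* = 6 + 0.5·42/12 = 7.75.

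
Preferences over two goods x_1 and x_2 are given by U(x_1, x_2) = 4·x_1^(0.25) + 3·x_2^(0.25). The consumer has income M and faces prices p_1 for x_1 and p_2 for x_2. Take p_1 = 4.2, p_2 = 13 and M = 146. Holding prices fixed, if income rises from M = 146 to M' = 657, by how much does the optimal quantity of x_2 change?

Δx_2* = 12.5236

Numerically x_2/x_1 = 0.151062, so x_1* = 146/(4.2 + 13·0.151062) = 23.6866 and x_2* = 0.151062·23.6866 = 3.5782.
At M' = 657: x_2* = 16.1017. Change: 16.1017 − 3.5782 = 12.5236.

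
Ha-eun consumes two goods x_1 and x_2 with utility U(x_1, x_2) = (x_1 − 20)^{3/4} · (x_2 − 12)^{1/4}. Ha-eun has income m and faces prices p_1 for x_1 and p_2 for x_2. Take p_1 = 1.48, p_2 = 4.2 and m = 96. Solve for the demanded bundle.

x_1* = 28.1081, x_2* = 12.9524

This is Cobb-Douglas in (x_1−20, x_2−12): tangency gives 0.75·p_2·(x_2−12) = 0.25·p_1·(x_1−20).
Substituting into the budget: x_1* = 20 + 0.75·(m − 20·p_1 − 12·p_2)/p_1, and x_2* = 12 + 0.25·(…)/p_2.
Discretionary income = 96 − 20·1.48 − 12·4.2 = 16; x_1* = 20 + 0.75·16/1.48 = 28.1081; x_2* = 12 + 0.25·16/4.2 = 12.9524.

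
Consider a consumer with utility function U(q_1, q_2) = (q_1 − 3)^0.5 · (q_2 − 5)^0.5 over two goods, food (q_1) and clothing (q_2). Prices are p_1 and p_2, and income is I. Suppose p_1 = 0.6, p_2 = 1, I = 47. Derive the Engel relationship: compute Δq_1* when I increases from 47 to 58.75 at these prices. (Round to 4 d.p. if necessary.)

Discretionary income = 47 − 3·0.6 − 5·1 = 40.2; q_1* = 3 + 0.5·40.2/0.6 = 36.5.
At I' = 58.75: q_1* = 46.2917. Change: 46.2917 − 36.5 = 9.7917.

Δq_1* = 9.7917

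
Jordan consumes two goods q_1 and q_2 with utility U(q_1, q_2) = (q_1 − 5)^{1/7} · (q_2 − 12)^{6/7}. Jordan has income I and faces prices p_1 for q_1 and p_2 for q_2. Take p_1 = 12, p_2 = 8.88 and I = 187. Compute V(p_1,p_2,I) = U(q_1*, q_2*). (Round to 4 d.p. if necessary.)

V = 1.4631

MRS = (1/6)·(q_2−12)/(q_1−5). Tangency with p_1/p_2 gives q_2−12 = 6·(p_1/p_2)·(q_1−5).
After buying the subsistence bundle (5, 12), a share 1/7 of the remaining income goes to q_1: q_1* = 5 + 1/7·(I − 5p_1 − 12p_2)/p_1.
Discretionary income = 187 − 5·12 − 12·8.88 = 20.44; q_1* = 5 + 1/7·20.44/12 = 5.2433; q_2* = 12 + 6/7·20.44/8.88 = 13.973.
Utility at the optimum: U(5.2433, 13.973) = 1.4631.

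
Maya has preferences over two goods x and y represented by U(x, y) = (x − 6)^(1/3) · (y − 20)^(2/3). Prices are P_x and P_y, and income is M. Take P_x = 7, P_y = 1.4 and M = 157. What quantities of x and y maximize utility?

x* = 10.1429, y* = 61.4286

MRS = (1/2)·(y−20)/(x−6). Tangency with P_x/P_y gives y−20 = 2·(P_x/P_y)·(x−6).
After buying the subsistence bundle (6, 20), a share 1/3 of the remaining income goes to x: x* = 6 + 1/3·(M − 6P_x − 20P_y)/P_x.
Discretionary income = 157 − 6·7 − 20·1.4 = 87; x* = 6 + 1/3·87/7 = 10.1429; y* = 20 + 2/3·87/1.4 = 61.4286.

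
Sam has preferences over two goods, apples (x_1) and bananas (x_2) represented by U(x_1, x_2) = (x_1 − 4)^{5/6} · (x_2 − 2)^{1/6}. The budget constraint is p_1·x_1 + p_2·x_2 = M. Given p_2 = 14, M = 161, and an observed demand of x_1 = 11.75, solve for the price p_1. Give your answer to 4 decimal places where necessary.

This is Cobb-Douglas in (x_1−4, x_2−2): tangency gives 5/6·p_2·(x_2−2) = 1/6·p_1·(x_1−4).
After buying the subsistence bundle (4, 2), a share 5/6 of the remaining income goes to x_1: x_1* = 4 + 5/6·(M − 4p_1 − 2p_2)/p_1.
Set x_1* = 11.75 in the demand function and solve for p_1: p_1 = 10.

p_1 = 10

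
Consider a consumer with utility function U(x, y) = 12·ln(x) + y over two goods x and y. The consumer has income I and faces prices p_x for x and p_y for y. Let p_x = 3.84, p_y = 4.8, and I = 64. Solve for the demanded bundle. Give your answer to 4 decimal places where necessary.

x* = 15, y* = 1.3333

MU_x = 12/x, MU_y = 1. Tangency: 12/x = p_x/p_y.
So x*(p_x,p_y) = 12·p_y/p_x, independent of income; and y* = (I − 12·p_y)/p_y.
At the given prices: x* = 12·4.8/3.84 = 15, and y* = 1.3333.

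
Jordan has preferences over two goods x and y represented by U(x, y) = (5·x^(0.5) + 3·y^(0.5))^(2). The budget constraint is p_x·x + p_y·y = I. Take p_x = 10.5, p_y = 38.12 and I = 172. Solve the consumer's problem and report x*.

MU_x ∝ 5·x^(-0.5), MU_y ∝ 3·y^(-0.5), so MRS = (5/3)·(y/x)^(0.5) = p_x/p_y.
Hence y/x = ((3/5)·p_x/p_y)^(1/(0.5)), i.e. raised to the 2 power.
With the ratio pinned down, the budget gives x* = I/(p_x + p_y·(y/x)) and y* = (y/x)·x*.
Numerically y/x = 0.027313, so x* = 172/(10.5 + 38.12·0.027313) = 14.9031.

x* = 14.9031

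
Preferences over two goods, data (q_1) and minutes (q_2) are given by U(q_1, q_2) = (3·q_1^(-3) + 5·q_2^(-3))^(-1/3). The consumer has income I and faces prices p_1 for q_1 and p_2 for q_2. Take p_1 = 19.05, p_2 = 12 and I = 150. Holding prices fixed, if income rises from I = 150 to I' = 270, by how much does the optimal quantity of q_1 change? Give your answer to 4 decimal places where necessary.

Δq_1* = 3.493

MRS = MU_q_1/MU_q_2 = (3/5)·(q_2/q_1)^(4). Set equal to p_1/p_2.
Hence q_2/q_1 = ((5/3)·p_1/p_2)^(1/(4)), i.e. raised to the 0.25 power.
With the ratio pinned down, the budget gives q_1* = I/(p_1 + p_2·(q_2/q_1)) and q_2* = (q_2/q_1)·q_1*.
Numerically q_2/q_1 = 1.275383, so q_1* = 150/(19.05 + 12·1.275383) = 4.3662.
At I' = 270: q_1* = 7.8592. Change: 7.8592 − 4.3662 = 3.493.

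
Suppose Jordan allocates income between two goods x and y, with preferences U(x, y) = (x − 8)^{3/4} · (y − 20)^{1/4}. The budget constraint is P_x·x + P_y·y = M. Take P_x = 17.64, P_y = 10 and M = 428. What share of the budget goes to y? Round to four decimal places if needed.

Substituting into the budget: x* = 8 + 0.75·(M − 8·P_x − 20·P_y)/P_x, and y* = 20 + 0.25·(…)/P_y.
Discretionary income = 428 − 8·17.64 − 20·10 = 86.88; x* = 8 + 0.75·86.88/17.64 = 11.6939; y* = 20 + 0.25·86.88/10 = 22.172.
Expenditure on y: 10·22.172 = 221.72; share = 0.518.

share on y = 0.518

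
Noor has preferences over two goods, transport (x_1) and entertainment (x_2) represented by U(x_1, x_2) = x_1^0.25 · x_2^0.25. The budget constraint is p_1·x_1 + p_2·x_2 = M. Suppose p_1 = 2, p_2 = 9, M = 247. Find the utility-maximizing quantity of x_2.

x_2* = 13.7222

Tangency: MRS = x_2/x_1 = p_1/p_2.
Rearranging, p_2·x_2 = p_1·x_1. Substituting into the budget gives p_1·x_1·(1 + 1) = M.
Demand: x_1*(p_1,p_2,M) = 0.5·M/p_1 and x_2* = 0.5·M/p_2.
At p_1=2, p_2=9, M=247: x_2* = 0.5·247/9 = 13.7222.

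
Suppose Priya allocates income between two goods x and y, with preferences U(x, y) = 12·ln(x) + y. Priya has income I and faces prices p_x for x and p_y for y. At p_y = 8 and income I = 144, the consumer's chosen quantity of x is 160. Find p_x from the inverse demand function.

p_x = 0.6

MU_x = 12/x, MU_y = 1. Tangency: 12/x = p_x/p_y.
So x*(p_x,p_y) = 12·p_y/p_x, independent of income; and y* = (I − 12·p_y)/p_y.
Set x* = 160 in the demand function and solve for p_x: p_x = 0.6.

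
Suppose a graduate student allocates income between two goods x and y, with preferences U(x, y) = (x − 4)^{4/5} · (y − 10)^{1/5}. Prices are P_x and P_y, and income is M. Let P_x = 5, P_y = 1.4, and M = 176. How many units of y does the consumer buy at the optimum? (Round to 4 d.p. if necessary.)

Let x' = x−4, y' = y−10. MRS = 4·y'/x' = P_x/P_y.
Substituting into the budget: x* = 4 + 0.8·(M − 4·P_x − 10·P_y)/P_x, and y* = 10 + 0.2·(…)/P_y.
Discretionary income = 176 − 4·5 − 10·1.4 = 142; y* = 10 + 0.2·142/1.4 = 30.2857.

y* = 30.2857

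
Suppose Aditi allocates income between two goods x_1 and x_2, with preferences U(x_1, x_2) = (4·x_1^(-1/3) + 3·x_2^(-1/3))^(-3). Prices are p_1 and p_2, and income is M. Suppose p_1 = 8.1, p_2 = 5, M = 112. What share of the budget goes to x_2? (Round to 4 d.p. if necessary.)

share on x_2 = 0.4167

From the CES first-order condition, (4/3)·(x_2/x_1)^(4/3) = p_1/p_2.
Hence x_2/x_1 = ((3/4)·p_1/p_2)^(1/(4/3)), i.e. raised to the 0.75 power.
Substitute x_2 = (x_2/x_1)·x_1 into the budget: x_1* = M/(p_1 + p_2·(x_2/x_1)).
Numerically x_2/x_1 = 1.157263, so x_1* = 112/(8.1 + 5·1.157263) = 8.0655 and x_2* = 1.157263·8.0655 = 9.3339.
Expenditure on x_2: 5·9.3339 = 46.6695; share = 0.4167.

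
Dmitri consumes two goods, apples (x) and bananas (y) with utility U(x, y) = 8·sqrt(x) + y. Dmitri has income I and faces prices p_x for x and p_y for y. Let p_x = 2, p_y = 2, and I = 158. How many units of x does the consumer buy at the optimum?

Utility is quasi-linear in y; the FOC for x is 4/√x = p_x/p_y.
Thus x* = (4·p_y/p_x)² — independent of I — with the rest of income spent on y.
Plugging in: x* = (4·2/2)² = 16.

x* = 16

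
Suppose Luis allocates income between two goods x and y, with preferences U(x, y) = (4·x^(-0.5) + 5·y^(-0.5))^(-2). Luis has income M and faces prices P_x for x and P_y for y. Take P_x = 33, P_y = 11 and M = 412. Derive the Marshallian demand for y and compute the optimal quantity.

Numerically y/x = 2.413723, so x* = 412/(33 + 11·2.413723) = 6.9184 and y* = 2.413723·6.9184 = 16.6992.

y* = 16.6992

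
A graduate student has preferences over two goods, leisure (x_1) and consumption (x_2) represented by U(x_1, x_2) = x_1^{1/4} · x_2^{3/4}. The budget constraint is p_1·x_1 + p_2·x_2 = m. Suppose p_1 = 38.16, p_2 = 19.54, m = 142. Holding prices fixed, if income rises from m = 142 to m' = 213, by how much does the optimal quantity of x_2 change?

Δx_2* = 2.7252

The MRS is (1/3)·x_2/x_1. Set MRS = p_1/p_2.
So 0.25·p_2·x_2 = 0.75·p_1·x_1; combined with the budget, a share 0.25 of income goes to x_1.
Demand: x_1*(p_1,p_2,m) = 0.25·m/p_1 and x_2* = 0.75·m/p_2.
At p_1=38.16, p_2=19.54, m=142: x_2* = 0.75·142/19.54 = 5.4504.
At m' = 213: x_2* = 8.1755. Change: 8.1755 − 5.4504 = 2.7252.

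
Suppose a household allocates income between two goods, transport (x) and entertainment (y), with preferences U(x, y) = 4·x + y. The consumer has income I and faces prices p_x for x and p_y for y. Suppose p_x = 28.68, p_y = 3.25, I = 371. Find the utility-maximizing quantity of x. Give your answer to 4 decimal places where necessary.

Linear utility — the consumer picks whichever good has higher MU/price: 4/28.68 = 0.1395 vs 1/3.25 = 0.3077.
y gives more utility per dollar, so spend all income on y: y* = I/p_y, x* = 0.
Numerically: x* = 0, y* = 114.1538.

x* = 0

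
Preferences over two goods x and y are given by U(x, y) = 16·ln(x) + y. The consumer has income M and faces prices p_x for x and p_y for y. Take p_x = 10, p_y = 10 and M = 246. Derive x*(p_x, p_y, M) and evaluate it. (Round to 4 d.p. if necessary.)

MU_x = 16/x, MU_y = 1. Tangency: 16/x = p_x/p_y.
So x*(p_x,p_y) = 16·p_y/p_x, independent of income; and y* = (M − 16·p_y)/p_y.
At the given prices: x* = 16·10/10 = 16.

x* = 16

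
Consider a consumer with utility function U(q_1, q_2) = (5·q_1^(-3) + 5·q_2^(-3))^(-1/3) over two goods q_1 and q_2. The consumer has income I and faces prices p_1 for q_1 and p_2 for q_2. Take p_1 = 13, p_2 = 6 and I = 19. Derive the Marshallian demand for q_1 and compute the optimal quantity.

q_1* = 0.9369

MRS = MU_q_1/MU_q_2 = (q_2/q_1)^(4). Set equal to p_1/p_2.
Hence q_2/q_1 = (p_1/p_2)^(1/(4)), i.e. raised to the 0.25 power.
Substitute q_2 = (q_2/q_1)·q_1 into the budget: q_1* = I/(p_1 + p_2·(q_2/q_1)).
Numerically q_2/q_1 = 1.213244, so q_1* = 19/(13 + 6·1.213244) = 0.9369.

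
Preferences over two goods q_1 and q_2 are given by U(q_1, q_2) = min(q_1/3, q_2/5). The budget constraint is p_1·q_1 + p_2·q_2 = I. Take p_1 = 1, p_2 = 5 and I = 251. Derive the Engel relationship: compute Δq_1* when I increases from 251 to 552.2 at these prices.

With perfect complements, no substitution: consume in ratio q_1:q_2 = 3:5.
Budget: p_1·q_1 + p_2·(5/3)·q_1 = I, so (3·p_1 + 5·p_2)·q_1 = 3·I.
Demand: q_1*(p_1,p_2,I) = 3·I/(3·p_1 + 5·p_2), q_2* = 5·I/(3·p_1 + 5·p_2).
Here 3·1 + 5·5 = 28, giving q_1* = 26.8929.
At I' = 552.2: q_1* = 59.1643. Change: 59.1643 − 26.8929 = 32.2714.

Δq_1* = 32.2714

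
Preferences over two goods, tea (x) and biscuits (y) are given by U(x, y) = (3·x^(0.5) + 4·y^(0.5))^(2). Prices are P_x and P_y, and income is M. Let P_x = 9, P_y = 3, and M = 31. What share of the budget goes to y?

MRS = MU_x/MU_y = (3/4)·(y/x)^(0.5). Set equal to P_x/P_y.
Hence y/x = ((4/3)·P_x/P_y)^(1/(0.5)), i.e. raised to the 2 power.
With the ratio pinned down, the budget gives x* = M/(P_x + P_y·(y/x)) and y* = (y/x)·x*.
Numerically y/x = 16, so x* = 31/(9 + 3·16) = 0.5439 and y* = 16·0.5439 = 8.7018.
Expenditure on y: 3·8.7018 = 26.1053; share = 0.8421.

share on y = 0.8421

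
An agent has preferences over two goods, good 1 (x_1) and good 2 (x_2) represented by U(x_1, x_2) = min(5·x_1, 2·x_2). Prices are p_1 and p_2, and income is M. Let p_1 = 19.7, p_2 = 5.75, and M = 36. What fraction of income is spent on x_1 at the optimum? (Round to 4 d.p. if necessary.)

With perfect complements, no substitution: consume in ratio x_1:x_2 = 2:5.
Budget: p_1·x_1 + p_2·(5/2)·x_1 = M, so (2·p_1 + 5·p_2)·x_1 = 2·M.
Demand: x_1*(p_1,p_2,M) = 2·M/(2·p_1 + 5·p_2), x_2* = 5·M/(2·p_1 + 5·p_2).
Here 2·19.7 + 5·5.75 = 68.15, giving x_1* = 1.0565 and x_2* = 2.6412.
Expenditure on x_1: 19.7·1.0565 = 20.8129; share = 0.5781.

share on x_1 = 0.5781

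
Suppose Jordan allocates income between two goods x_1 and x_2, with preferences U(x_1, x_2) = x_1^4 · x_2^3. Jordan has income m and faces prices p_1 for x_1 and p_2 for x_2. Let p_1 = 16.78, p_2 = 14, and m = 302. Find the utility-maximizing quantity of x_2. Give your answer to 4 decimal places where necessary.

x_2* = 9.2449

At p_1=16.78, p_2=14, m=302: x_2* = 3/7·302/14 = 9.2449.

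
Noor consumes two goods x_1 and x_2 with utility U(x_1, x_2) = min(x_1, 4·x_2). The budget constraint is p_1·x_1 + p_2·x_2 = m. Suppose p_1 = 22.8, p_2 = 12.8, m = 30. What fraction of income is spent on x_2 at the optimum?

Leontief preferences: the optimum is at the kink where x_1/4 = x_2/1, i.e. x_2 = (1/4)·x_1.
Budget: p_1·x_1 + p_2·(1/4)·x_1 = m, so (4·p_1 + p_2)·x_1 = 4·m.
Demand: x_1*(p_1,p_2,m) = 4·m/(4·p_1 + p_2), x_2* = m/(4·p_1 + p_2).
Here 4·22.8 + 12.8 = 104, giving x_1* = 1.1538 and x_2* = 0.2885.
Expenditure on x_2: 12.8·0.2885 = 3.6923; share = 0.1231.

share on x_2 = 0.1231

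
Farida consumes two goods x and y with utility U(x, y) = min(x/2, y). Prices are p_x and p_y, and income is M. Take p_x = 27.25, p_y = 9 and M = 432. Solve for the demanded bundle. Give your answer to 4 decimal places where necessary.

x* = 13.6063, y* = 6.8031

With perfect complements, no substitution: consume in ratio x:y = 2:1.
Budget: p_x·x + p_y·(1/2)·x = M, so (2·p_x + p_y)·x = 2·M.
Demand: x*(p_x,p_y,M) = 2·M/(2·p_x + p_y), y* = M/(2·p_x + p_y).
Here 2·27.25 + 9 = 63.5, giving x* = 13.6063 and y* = 6.8031.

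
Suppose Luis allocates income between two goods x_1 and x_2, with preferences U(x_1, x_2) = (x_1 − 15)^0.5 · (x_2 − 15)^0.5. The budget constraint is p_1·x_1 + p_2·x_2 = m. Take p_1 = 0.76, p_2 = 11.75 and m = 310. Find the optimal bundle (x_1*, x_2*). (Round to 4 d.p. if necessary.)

MRS = (x_2−15)/(x_1−15). Tangency with p_1/p_2 gives x_2−15 = (p_1/p_2)·(x_1−15).
After buying the subsistence bundle (15, 15), a share 0.5 of the remaining income goes to x_1: x_1* = 15 + 0.5·(m − 15p_1 − 15p_2)/p_1.
Discretionary income = 310 − 15·0.76 − 15·11.75 = 122.35; x_1* = 15 + 0.5·122.35/0.76 = 95.4934; x_2* = 15 + 0.5·122.35/11.75 = 20.2064.

x_1* = 95.4934, x_2* = 20.2064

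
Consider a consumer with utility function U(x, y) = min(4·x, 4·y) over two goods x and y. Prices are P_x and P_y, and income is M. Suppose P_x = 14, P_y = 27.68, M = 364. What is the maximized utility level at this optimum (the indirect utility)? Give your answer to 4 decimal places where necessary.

Leontief preferences: the optimum is at the kink where x/4 = y/4, i.e. y = x.
Budget: P_x·x + P_y·x = M, so (4·P_x + 4·P_y)·x = 4·M.
Demand: x*(P_x,P_y,M) = 4·M/(4·P_x + 4·P_y), y* = 4·M/(4·P_x + 4·P_y).
Here 4·14 + 4·27.68 = 166.72, giving x* = 8.7332 and y* = 8.7332.
Utility at the optimum: U(8.7332, 8.7332) = 34.9328.

V = 34.9328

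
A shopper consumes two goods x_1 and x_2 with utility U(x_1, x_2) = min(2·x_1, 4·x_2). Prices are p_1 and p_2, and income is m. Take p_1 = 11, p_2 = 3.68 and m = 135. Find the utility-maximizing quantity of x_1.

x_1* = 10.514

Demand: x_1*(p_1,p_2,m) = 4·m/(4·p_1 + 2·p_2), x_2* = 2·m/(4·p_1 + 2·p_2).
Here 4·11 + 2·3.68 = 51.36, giving x_1* = 10.514.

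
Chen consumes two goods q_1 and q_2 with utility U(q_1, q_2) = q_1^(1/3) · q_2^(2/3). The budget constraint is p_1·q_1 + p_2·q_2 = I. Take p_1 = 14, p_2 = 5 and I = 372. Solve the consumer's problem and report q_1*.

Demand: q_1*(p_1,p_2,I) = 1/3·I/p_1 and q_2* = 2/3·I/p_2.
At p_1=14, p_2=5, I=372: q_1* = 1/3·372/14 = 8.8571.

q_1* = 8.8571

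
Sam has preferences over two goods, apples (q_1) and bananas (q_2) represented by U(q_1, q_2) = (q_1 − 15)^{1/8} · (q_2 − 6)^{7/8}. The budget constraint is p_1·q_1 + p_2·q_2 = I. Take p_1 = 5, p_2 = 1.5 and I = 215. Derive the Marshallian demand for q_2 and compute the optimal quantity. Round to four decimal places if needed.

Substituting into the budget: q_1* = 15 + 0.125·(I − 15·p_1 − 6·p_2)/p_1, and q_2* = 6 + 0.875·(…)/p_2.
Discretionary income = 215 − 15·5 − 6·1.5 = 131; q_2* = 6 + 0.875·131/1.5 = 82.4167.

q_2* = 82.4167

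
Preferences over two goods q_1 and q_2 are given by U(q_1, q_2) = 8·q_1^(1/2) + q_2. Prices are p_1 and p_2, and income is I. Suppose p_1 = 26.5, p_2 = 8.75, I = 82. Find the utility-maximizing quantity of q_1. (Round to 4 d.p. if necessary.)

q_1* = 1.7444

Utility is quasi-linear in q_2; the FOC for q_1 is 4/√q_1 = p_1/p_2.
Thus q_1* = (4·p_2/p_1)² — independent of I — with the rest of income spent on q_2.
Plugging in: q_1* = (4·8.75/26.5)² = 1.7444.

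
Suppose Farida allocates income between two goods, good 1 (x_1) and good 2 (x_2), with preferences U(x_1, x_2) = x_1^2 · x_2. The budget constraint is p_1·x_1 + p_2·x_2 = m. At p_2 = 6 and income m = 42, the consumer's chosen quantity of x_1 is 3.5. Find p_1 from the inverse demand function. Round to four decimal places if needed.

p_1 = 8

MU_x_1/MU_x_2 = (2·x_2)/(x_1); tangency sets this equal to p_1/p_2.
Rearranging, p_2·x_2 = (1/2)·p_1·x_1. Substituting into the budget gives p_1·x_1·(1 + (1/2)) = m.
Demand: x_1*(p_1,p_2,m) = 2/3·m/p_1 and x_2* = 1/3·m/p_2.
Set x_1* = 3.5 in the demand function and solve for p_1: p_1 = 8.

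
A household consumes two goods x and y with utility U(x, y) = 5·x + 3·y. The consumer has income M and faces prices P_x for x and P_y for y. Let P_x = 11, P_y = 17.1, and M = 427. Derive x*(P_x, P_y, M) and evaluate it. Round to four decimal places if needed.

x gives more utility per dollar, so spend all income on x: x* = M/P_x, y* = 0.
Numerically: x* = 38.8182, y* = 0.

x* = 38.8182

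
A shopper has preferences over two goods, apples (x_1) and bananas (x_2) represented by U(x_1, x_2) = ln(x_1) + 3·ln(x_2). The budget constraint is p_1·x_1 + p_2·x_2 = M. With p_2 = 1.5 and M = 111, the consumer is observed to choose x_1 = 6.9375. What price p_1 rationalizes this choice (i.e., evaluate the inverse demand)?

p_1 = 4

Tangency: MRS = (1/3)·x_2/x_1 = p_1/p_2.
So p_2·x_2 = 3·p_1·x_1; combined with the budget, a share 0.25 of income goes to x_1.
Demand: x_1*(p_1,p_2,M) = 0.25·M/p_1 and x_2* = 0.75·M/p_2.
Set x_1* = 6.9375 in the demand function and solve for p_1: p_1 = 4.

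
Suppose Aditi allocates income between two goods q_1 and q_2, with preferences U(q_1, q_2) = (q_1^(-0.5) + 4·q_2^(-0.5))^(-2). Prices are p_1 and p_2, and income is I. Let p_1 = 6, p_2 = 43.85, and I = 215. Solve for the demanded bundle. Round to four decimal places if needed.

q_1* = 6.0837, q_2* = 4.0706

MU_q_1 ∝ q_1^(-1.5), MU_q_2 ∝ 4·q_2^(-1.5), so MRS = (1/4)·(q_2/q_1)^(1.5) = p_1/p_2.
Solve for the ratio: q_2/q_1 = [4·p_1/p_2]^(2/3).
Substitute q_2 = (q_2/q_1)·q_1 into the budget: q_1* = I/(p_1 + p_2·(q_2/q_1)).
Numerically q_2/q_1 = 0.669105, so q_1* = 215/(6 + 43.85·0.669105) = 6.0837 and q_2* = 0.669105·6.0837 = 4.0706.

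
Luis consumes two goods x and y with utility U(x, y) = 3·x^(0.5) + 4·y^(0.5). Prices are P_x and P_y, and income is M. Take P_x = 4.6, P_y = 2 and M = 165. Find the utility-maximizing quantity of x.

x* = 7.0486

With the ratio pinned down, the budget gives x* = M/(P_x + P_y·(y/x)) and y* = (y/x)·x*.
Numerically y/x = 9.404444, so x* = 165/(4.6 + 2·9.404444) = 7.0486.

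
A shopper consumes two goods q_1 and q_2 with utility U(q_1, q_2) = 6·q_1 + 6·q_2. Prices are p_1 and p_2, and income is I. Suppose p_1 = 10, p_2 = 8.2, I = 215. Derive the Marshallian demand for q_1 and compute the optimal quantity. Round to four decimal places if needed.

q_1* = 0

Perfect substitutes: compare marginal utility per dollar. 6/p_1 vs 6/p_2 → 0.6 vs 0.7317.
q_2 gives more utility per dollar, so spend all income on q_2: q_2* = I/p_2, q_1* = 0.
Numerically: q_1* = 0, q_2* = 26.2195.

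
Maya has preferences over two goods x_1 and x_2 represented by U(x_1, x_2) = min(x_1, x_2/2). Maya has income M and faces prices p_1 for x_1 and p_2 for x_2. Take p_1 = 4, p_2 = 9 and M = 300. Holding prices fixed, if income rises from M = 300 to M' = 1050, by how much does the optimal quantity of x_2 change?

With perfect complements, no substitution: consume in ratio x_1:x_2 = 1:2.
Budget: p_1·x_1 + p_2·2·x_1 = M, so (p_1 + 2·p_2)·x_1 = M.
Demand: x_1*(p_1,p_2,M) = M/(p_1 + 2·p_2), x_2* = 2·M/(p_1 + 2·p_2).
Here 4 + 2·9 = 22, giving x_2* = 27.2727.
At M' = 1050: x_2* = 95.4545. Change: 95.4545 − 27.2727 = 68.1818.

Δx_2* = 68.1818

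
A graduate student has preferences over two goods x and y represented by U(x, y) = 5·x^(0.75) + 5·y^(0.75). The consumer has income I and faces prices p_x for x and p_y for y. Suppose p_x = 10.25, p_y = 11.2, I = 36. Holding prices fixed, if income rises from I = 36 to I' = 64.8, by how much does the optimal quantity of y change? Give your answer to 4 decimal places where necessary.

Numerically y/x = 0.701493, so x* = 36/(10.25 + 11.2·0.701493) = 1.9882 and y* = 0.701493·1.9882 = 1.3947.
At I' = 64.8: y* = 2.5105. Change: 2.5105 − 1.3947 = 1.1158.

Δy* = 1.1158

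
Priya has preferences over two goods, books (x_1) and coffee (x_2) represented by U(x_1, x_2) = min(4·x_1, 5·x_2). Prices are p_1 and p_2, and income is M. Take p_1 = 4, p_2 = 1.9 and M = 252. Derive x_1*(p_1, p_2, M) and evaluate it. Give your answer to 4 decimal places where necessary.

x_1* = 45.6522

Leontief preferences: the optimum is at the kink where x_1/5 = x_2/4, i.e. x_2 = (4/5)·x_1.
Budget: p_1·x_1 + p_2·(4/5)·x_1 = M, so (5·p_1 + 4·p_2)·x_1 = 5·M.
Demand: x_1*(p_1,p_2,M) = 5·M/(5·p_1 + 4·p_2), x_2* = 4·M/(5·p_1 + 4·p_2).
Here 5·4 + 4·1.9 = 27.6, giving x_1* = 45.6522.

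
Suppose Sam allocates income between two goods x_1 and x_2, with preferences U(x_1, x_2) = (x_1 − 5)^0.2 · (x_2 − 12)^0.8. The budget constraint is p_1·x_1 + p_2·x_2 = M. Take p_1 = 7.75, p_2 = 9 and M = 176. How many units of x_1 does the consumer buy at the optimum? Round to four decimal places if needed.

This is Cobb-Douglas in (x_1−5, x_2−12): tangency gives 0.2·p_2·(x_2−12) = 0.8·p_1·(x_1−5).
Substituting into the budget: x_1* = 5 + 0.2·(M − 5·p_1 − 12·p_2)/p_1, and x_2* = 12 + 0.8·(…)/p_2.
Discretionary income = 176 − 5·7.75 − 12·9 = 29.25; x_1* = 5 + 0.2·29.25/7.75 = 5.7548.

x_1* = 5.7548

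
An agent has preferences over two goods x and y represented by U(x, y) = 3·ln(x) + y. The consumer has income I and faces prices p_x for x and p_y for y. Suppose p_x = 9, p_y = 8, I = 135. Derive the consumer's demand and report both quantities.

MU_x = 3/x, MU_y = 1. Tangency: 3/x = p_x/p_y.
So x*(p_x,p_y) = 3·p_y/p_x, independent of income; and y* = (I − 3·p_y)/p_y.
At the given prices: x* = 3·8/9 = 2.6667, and y* = 13.875.

x* = 2.6667, y* = 13.875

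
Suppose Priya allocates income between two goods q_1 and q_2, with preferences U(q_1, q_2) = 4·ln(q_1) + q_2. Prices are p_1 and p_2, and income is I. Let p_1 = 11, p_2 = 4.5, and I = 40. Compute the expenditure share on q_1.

share on q_1 = 0.45

MU_q_1 = 4/q_1, MU_q_2 = 1. Tangency: 4/q_1 = p_1/p_2.
So q_1*(p_1,p_2) = 4·p_2/p_1, independent of income; and q_2* = (I − 4·p_2)/p_2.
At the given prices: q_1* = 4·4.5/11 = 1.6364, and q_2* = 4.8889.
Expenditure on q_1: 11·1.6364 = 18; share = 0.45.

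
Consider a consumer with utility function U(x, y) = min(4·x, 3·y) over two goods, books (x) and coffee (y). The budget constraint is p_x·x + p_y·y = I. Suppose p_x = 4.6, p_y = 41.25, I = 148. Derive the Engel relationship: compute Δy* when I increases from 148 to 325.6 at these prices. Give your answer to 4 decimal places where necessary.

Δy* = 3.9732

Demand: x*(p_x,p_y,I) = 3·I/(3·p_x + 4·p_y), y* = 4·I/(3·p_x + 4·p_y).
Here 3·4.6 + 4·41.25 = 178.8, giving y* = 3.311.
At I' = 325.6: y* = 7.2841. Change: 7.2841 − 3.311 = 3.9732.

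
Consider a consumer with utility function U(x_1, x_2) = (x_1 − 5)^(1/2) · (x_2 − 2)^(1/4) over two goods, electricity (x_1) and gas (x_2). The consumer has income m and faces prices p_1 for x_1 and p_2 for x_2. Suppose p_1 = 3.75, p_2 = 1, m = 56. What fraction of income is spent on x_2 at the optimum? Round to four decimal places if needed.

share on x_2 = 0.2455

MRS = 2·(x_2−2)/(x_1−5). Tangency with p_1/p_2 gives x_2−2 = (1/2)·(p_1/p_2)·(x_1−5).
After buying the subsistence bundle (5, 2), a share 2/3 of the remaining income goes to x_1: x_1* = 5 + 2/3·(m − 5p_1 − 2p_2)/p_1.
Discretionary income = 56 − 5·3.75 − 2·1 = 35.25; x_1* = 5 + 2/3·35.25/3.75 = 11.2667; x_2* = 2 + 1/3·35.25/1 = 13.75.
Expenditure on x_2: 1·13.75 = 13.75; share = 0.2455.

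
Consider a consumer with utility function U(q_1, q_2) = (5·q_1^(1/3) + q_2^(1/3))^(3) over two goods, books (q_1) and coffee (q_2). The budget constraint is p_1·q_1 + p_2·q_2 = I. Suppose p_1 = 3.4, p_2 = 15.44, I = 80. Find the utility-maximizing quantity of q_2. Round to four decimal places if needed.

MU_q_1 ∝ 5·q_1^(-2/3), MU_q_2 ∝ q_2^(-2/3), so MRS = 5·(q_2/q_1)^(2/3) = p_1/p_2.
Solve for the ratio: q_2/q_1 = [(1/5)·p_1/p_2]^(1.5).
With the ratio pinned down, the budget gives q_1* = I/(p_1 + p_2·(q_2/q_1)) and q_2* = (q_2/q_1)·q_1*.
Numerically q_2/q_1 = 0.009243, so q_1* = 80/(3.4 + 15.44·0.009243) = 22.5816 and q_2* = 0.009243·22.5816 = 0.2087.

q_2* = 0.2087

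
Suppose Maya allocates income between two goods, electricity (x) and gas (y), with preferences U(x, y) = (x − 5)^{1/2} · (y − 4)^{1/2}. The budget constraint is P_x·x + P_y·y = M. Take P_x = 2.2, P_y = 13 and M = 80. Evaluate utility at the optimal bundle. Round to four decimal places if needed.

V = 1.5894

After buying the subsistence bundle (5, 4), a share 0.5 of the remaining income goes to x: x* = 5 + 0.5·(M − 5P_x − 4P_y)/P_x.
Discretionary income = 80 − 5·2.2 − 4·13 = 17; x* = 5 + 0.5·17/2.2 = 8.8636; y* = 4 + 0.5·17/13 = 4.6538.
Utility at the optimum: U(8.8636, 4.6538) = 1.5894.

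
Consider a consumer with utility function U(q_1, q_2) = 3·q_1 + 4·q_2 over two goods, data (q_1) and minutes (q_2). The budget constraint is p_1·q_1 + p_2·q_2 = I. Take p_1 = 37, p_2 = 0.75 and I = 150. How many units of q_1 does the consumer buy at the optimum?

Perfect substitutes: compare marginal utility per dollar. 3/p_1 vs 4/p_2 → 0.0811 vs 5.3333.
q_2 gives more utility per dollar, so spend all income on q_2: q_2* = I/p_2, q_1* = 0.
Numerically: q_1* = 0, q_2* = 200.

q_1* = 0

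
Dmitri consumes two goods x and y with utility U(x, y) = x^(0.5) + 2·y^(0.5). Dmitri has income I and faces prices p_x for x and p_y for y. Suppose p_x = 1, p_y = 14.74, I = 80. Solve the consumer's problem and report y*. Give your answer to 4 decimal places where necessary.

Substitute y = (y/x)·x into the budget: x* = I/(p_x + p_y·(y/x)).
Numerically y/x = 0.01841, so x* = 80/(1 + 14.74·0.01841) = 62.9242 and y* = 0.01841·62.9242 = 1.1585.

y* = 1.1585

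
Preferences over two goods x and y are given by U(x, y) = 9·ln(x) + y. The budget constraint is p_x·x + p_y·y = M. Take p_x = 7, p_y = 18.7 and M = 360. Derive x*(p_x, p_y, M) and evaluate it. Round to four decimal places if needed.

x* = 24.0429

MU_x = 9/x, MU_y = 1. Tangency: 9/x = p_x/p_y.
So x*(p_x,p_y) = 9·p_y/p_x, independent of income; and y* = (M − 9·p_y)/p_y.
At the given prices: x* = 9·18.7/7 = 24.0429.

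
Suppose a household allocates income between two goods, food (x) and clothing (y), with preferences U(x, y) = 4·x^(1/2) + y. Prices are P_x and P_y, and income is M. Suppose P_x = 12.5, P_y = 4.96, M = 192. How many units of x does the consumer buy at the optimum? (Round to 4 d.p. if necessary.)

Thus x* = (2·P_y/P_x)² — independent of M — with the rest of income spent on y.
Plugging in: x* = (2·4.96/12.5)² = 0.6298.

x* = 0.6298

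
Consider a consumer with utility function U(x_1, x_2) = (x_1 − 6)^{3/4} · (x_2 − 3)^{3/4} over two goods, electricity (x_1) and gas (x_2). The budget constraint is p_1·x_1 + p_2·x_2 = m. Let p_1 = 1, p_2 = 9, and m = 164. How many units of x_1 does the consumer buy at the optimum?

x_1* = 71.5

MRS = (x_2−3)/(x_1−6). Tangency with p_1/p_2 gives x_2−3 = (p_1/p_2)·(x_1−6).
Substituting into the budget: x_1* = 6 + 0.5·(m − 6·p_1 − 3·p_2)/p_1, and x_2* = 3 + 0.5·(…)/p_2.
Discretionary income = 164 − 6·1 − 3·9 = 131; x_1* = 6 + 0.5·131/1 = 71.5.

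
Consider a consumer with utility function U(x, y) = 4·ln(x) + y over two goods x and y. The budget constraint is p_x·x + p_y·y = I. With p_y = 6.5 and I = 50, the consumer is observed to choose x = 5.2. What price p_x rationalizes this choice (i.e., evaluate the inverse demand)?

Set MRS = p_x/p_y: (4/x)/1 = p_x/p_y.
So x*(p_x,p_y) = 4·p_y/p_x, independent of income; and y* = (I − 4·p_y)/p_y.
Set x* = 5.2 in the demand function and solve for p_x: p_x = 5.

p_x = 5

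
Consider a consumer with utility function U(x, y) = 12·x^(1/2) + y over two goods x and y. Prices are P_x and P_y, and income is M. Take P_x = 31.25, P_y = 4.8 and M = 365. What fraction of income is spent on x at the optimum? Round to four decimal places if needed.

Utility is quasi-linear in y; the FOC for x is 6/√x = P_x/P_y.
Solve: √x = 6·P_y/P_x, so x*(P_x,P_y) = (6·P_y/P_x)², and y* = (M − P_x·x*)/P_y.
Plugging in: x* = (6·4.8/31.25)² = 0.8493, y* = 70.5121.
Expenditure on x: 31.25·0.8493 = 26.5421; share = 0.0727.

share on x = 0.0727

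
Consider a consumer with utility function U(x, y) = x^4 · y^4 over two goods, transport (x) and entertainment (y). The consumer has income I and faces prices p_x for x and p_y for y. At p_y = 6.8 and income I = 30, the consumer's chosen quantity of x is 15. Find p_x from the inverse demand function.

The MRS is y/x. Set MRS = p_x/p_y.
So 4·p_y·y = 4·p_x·x; combined with the budget, a share 0.5 of income goes to x.
Demand: x*(p_x,p_y,I) = 0.5·I/p_x and y* = 0.5·I/p_y.
Set x* = 15 in the demand function and solve for p_x: p_x = 1.

p_x = 1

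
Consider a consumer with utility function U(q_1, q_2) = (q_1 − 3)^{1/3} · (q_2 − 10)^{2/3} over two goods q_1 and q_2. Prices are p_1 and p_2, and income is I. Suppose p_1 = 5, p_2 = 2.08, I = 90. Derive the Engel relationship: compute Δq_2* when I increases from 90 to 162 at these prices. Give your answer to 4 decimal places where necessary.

Δq_2* = 23.0769

Let q_1' = q_1−3, q_2' = q_2−10. MRS = (1/2)·q_2'/q_1' = p_1/p_2.
After buying the subsistence bundle (3, 10), a share 1/3 of the remaining income goes to q_1: q_1* = 3 + 1/3·(I − 3p_1 − 10p_2)/p_1.
Discretionary income = 90 − 3·5 − 10·2.08 = 54.2; q_2* = 10 + 2/3·54.2/2.08 = 27.3718.
At I' = 162: q_2* = 50.4487. Change: 50.4487 − 27.3718 = 23.0769.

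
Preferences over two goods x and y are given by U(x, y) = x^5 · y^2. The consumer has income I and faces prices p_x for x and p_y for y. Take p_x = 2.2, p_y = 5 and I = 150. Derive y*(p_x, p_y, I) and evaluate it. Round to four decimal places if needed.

MU_x/MU_y = (5·y)/(2·x); tangency sets this equal to p_x/p_y.
Rearranging, p_y·y = (2/5)·p_x·x. Substituting into the budget gives p_x·x·(1 + (2/5)) = I.
Demand: x*(p_x,p_y,I) = 5/7·I/p_x and y* = 2/7·I/p_y.
At p_x=2.2, p_y=5, I=150: y* = 2/7·150/5 = 8.5714.

y* = 8.5714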